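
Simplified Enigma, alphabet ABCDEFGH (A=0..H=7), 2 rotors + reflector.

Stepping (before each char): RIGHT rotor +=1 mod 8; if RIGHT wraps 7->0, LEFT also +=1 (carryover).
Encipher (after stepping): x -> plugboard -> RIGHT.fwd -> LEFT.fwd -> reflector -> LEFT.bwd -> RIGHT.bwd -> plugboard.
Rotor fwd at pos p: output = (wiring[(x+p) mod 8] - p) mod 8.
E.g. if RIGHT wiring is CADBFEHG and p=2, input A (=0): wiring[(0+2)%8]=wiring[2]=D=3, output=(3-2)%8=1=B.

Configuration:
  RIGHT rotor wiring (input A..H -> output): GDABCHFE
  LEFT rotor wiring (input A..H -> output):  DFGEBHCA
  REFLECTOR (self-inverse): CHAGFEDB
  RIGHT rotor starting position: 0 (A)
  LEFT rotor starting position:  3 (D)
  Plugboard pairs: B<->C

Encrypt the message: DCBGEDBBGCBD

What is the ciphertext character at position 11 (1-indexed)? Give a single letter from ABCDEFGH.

Char 1 ('D'): step: R->1, L=3; D->plug->D->R->B->L->G->refl->D->L'->H->R'->B->plug->C
Char 2 ('C'): step: R->2, L=3; C->plug->B->R->H->L->D->refl->G->L'->B->R'->H->plug->H
Char 3 ('B'): step: R->3, L=3; B->plug->C->R->E->L->F->refl->E->L'->C->R'->D->plug->D
Char 4 ('G'): step: R->4, L=3; G->plug->G->R->E->L->F->refl->E->L'->C->R'->E->plug->E
Char 5 ('E'): step: R->5, L=3; E->plug->E->R->G->L->C->refl->A->L'->F->R'->H->plug->H
Char 6 ('D'): step: R->6, L=3; D->plug->D->R->F->L->A->refl->C->L'->G->R'->B->plug->C
Char 7 ('B'): step: R->7, L=3; B->plug->C->R->E->L->F->refl->E->L'->C->R'->E->plug->E
Char 8 ('B'): step: R->0, L->4 (L advanced); B->plug->C->R->A->L->F->refl->E->L'->D->R'->B->plug->C
Char 9 ('G'): step: R->1, L=4; G->plug->G->R->D->L->E->refl->F->L'->A->R'->C->plug->B
Char 10 ('C'): step: R->2, L=4; C->plug->B->R->H->L->A->refl->C->L'->G->R'->A->plug->A
Char 11 ('B'): step: R->3, L=4; B->plug->C->R->E->L->H->refl->B->L'->F->R'->H->plug->H

H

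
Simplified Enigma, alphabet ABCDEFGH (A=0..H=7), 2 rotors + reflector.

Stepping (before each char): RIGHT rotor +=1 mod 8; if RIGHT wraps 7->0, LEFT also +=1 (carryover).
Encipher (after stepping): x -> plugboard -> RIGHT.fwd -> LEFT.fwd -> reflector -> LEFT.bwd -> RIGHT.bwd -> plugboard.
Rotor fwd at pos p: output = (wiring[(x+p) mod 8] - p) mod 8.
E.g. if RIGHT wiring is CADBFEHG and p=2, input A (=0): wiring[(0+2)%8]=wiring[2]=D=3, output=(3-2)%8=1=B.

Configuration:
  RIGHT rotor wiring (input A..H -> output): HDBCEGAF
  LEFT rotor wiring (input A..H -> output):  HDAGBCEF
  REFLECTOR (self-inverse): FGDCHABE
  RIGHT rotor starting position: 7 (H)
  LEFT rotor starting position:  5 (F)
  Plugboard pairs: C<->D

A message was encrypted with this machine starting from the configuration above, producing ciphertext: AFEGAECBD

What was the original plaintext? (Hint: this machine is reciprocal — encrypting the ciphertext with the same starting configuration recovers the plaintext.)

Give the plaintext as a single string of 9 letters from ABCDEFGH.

Char 1 ('A'): step: R->0, L->6 (L advanced); A->plug->A->R->H->L->E->refl->H->L'->B->R'->C->plug->D
Char 2 ('F'): step: R->1, L=6; F->plug->F->R->H->L->E->refl->H->L'->B->R'->C->plug->D
Char 3 ('E'): step: R->2, L=6; E->plug->E->R->G->L->D->refl->C->L'->E->R'->D->plug->C
Char 4 ('G'): step: R->3, L=6; G->plug->G->R->A->L->G->refl->B->L'->C->R'->E->plug->E
Char 5 ('A'): step: R->4, L=6; A->plug->A->R->A->L->G->refl->B->L'->C->R'->B->plug->B
Char 6 ('E'): step: R->5, L=6; E->plug->E->R->G->L->D->refl->C->L'->E->R'->F->plug->F
Char 7 ('C'): step: R->6, L=6; C->plug->D->R->F->L->A->refl->F->L'->D->R'->E->plug->E
Char 8 ('B'): step: R->7, L=6; B->plug->B->R->A->L->G->refl->B->L'->C->R'->D->plug->C
Char 9 ('D'): step: R->0, L->7 (L advanced); D->plug->C->R->B->L->A->refl->F->L'->H->R'->A->plug->A

Answer: DDCEBFECA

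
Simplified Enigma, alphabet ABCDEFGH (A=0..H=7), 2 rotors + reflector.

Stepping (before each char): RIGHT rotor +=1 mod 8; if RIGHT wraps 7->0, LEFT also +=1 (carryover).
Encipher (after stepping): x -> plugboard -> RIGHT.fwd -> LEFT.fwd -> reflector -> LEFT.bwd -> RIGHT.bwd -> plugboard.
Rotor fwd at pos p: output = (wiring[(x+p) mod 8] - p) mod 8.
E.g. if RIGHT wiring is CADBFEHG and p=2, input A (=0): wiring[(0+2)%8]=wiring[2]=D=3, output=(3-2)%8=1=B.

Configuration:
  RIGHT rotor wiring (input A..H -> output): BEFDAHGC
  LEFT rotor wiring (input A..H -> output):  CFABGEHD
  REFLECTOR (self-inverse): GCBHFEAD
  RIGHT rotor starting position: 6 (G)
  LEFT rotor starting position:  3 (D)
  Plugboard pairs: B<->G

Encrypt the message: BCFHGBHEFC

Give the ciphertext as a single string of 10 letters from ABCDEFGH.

Answer: EEHAAAADEE

Derivation:
Char 1 ('B'): step: R->7, L=3; B->plug->G->R->A->L->G->refl->A->L'->E->R'->E->plug->E
Char 2 ('C'): step: R->0, L->4 (L advanced); C->plug->C->R->F->L->B->refl->C->L'->A->R'->E->plug->E
Char 3 ('F'): step: R->1, L=4; F->plug->F->R->F->L->B->refl->C->L'->A->R'->H->plug->H
Char 4 ('H'): step: R->2, L=4; H->plug->H->R->C->L->D->refl->H->L'->D->R'->A->plug->A
Char 5 ('G'): step: R->3, L=4; G->plug->B->R->F->L->B->refl->C->L'->A->R'->A->plug->A
Char 6 ('B'): step: R->4, L=4; B->plug->G->R->B->L->A->refl->G->L'->E->R'->A->plug->A
Char 7 ('H'): step: R->5, L=4; H->plug->H->R->D->L->H->refl->D->L'->C->R'->A->plug->A
Char 8 ('E'): step: R->6, L=4; E->plug->E->R->H->L->F->refl->E->L'->G->R'->D->plug->D
Char 9 ('F'): step: R->7, L=4; F->plug->F->R->B->L->A->refl->G->L'->E->R'->E->plug->E
Char 10 ('C'): step: R->0, L->5 (L advanced); C->plug->C->R->F->L->D->refl->H->L'->A->R'->E->plug->E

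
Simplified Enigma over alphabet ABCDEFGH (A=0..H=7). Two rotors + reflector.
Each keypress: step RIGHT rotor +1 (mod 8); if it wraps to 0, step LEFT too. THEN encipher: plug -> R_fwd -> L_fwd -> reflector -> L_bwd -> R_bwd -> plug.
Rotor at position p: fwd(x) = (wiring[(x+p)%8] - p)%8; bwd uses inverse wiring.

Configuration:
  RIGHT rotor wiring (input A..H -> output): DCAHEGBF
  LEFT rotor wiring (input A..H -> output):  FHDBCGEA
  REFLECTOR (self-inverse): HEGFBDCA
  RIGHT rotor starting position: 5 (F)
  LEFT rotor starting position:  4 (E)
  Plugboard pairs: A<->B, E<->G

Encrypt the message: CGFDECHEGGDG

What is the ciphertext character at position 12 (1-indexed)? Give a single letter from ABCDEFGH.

Char 1 ('C'): step: R->6, L=4; C->plug->C->R->F->L->D->refl->F->L'->H->R'->B->plug->A
Char 2 ('G'): step: R->7, L=4; G->plug->E->R->A->L->G->refl->C->L'->B->R'->D->plug->D
Char 3 ('F'): step: R->0, L->5 (L advanced); F->plug->F->R->G->L->E->refl->B->L'->A->R'->C->plug->C
Char 4 ('D'): step: R->1, L=5; D->plug->D->R->D->L->A->refl->H->L'->B->R'->A->plug->B
Char 5 ('E'): step: R->2, L=5; E->plug->G->R->B->L->H->refl->A->L'->D->R'->F->plug->F
Char 6 ('C'): step: R->3, L=5; C->plug->C->R->D->L->A->refl->H->L'->B->R'->B->plug->A
Char 7 ('H'): step: R->4, L=5; H->plug->H->R->D->L->A->refl->H->L'->B->R'->D->plug->D
Char 8 ('E'): step: R->5, L=5; E->plug->G->R->C->L->D->refl->F->L'->H->R'->H->plug->H
Char 9 ('G'): step: R->6, L=5; G->plug->E->R->C->L->D->refl->F->L'->H->R'->B->plug->A
Char 10 ('G'): step: R->7, L=5; G->plug->E->R->A->L->B->refl->E->L'->G->R'->A->plug->B
Char 11 ('D'): step: R->0, L->6 (L advanced); D->plug->D->R->H->L->A->refl->H->L'->C->R'->B->plug->A
Char 12 ('G'): step: R->1, L=6; G->plug->E->R->F->L->D->refl->F->L'->E->R'->G->plug->E

E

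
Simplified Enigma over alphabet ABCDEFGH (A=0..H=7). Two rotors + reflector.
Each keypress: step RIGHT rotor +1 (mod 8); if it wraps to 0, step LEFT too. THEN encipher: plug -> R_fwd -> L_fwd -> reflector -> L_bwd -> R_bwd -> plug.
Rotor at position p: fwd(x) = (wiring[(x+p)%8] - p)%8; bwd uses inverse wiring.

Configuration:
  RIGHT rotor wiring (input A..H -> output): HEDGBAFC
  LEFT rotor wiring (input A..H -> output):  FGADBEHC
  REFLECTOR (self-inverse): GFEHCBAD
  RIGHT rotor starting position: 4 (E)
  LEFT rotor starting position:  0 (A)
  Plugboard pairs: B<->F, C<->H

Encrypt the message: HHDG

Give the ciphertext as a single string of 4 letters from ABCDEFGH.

Answer: ECFH

Derivation:
Char 1 ('H'): step: R->5, L=0; H->plug->C->R->F->L->E->refl->C->L'->H->R'->E->plug->E
Char 2 ('H'): step: R->6, L=0; H->plug->C->R->B->L->G->refl->A->L'->C->R'->H->plug->C
Char 3 ('D'): step: R->7, L=0; D->plug->D->R->E->L->B->refl->F->L'->A->R'->B->plug->F
Char 4 ('G'): step: R->0, L->1 (L advanced); G->plug->G->R->F->L->G->refl->A->L'->D->R'->C->plug->H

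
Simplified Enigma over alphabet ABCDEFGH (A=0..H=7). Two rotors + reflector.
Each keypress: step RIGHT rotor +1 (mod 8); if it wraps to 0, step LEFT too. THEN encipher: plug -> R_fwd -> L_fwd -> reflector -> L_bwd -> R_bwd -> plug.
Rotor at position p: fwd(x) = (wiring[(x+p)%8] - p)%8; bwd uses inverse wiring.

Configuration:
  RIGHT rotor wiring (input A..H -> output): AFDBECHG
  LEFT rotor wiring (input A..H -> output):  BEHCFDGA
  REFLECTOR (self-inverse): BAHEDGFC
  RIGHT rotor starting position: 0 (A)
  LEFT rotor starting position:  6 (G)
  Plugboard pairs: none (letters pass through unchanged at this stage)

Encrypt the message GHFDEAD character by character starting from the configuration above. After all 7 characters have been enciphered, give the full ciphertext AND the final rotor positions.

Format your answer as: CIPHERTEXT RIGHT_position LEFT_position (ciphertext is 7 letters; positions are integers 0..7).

Char 1 ('G'): step: R->1, L=6; G->plug->G->R->F->L->E->refl->D->L'->C->R'->B->plug->B
Char 2 ('H'): step: R->2, L=6; H->plug->H->R->D->L->G->refl->F->L'->H->R'->B->plug->B
Char 3 ('F'): step: R->3, L=6; F->plug->F->R->F->L->E->refl->D->L'->C->R'->G->plug->G
Char 4 ('D'): step: R->4, L=6; D->plug->D->R->C->L->D->refl->E->L'->F->R'->H->plug->H
Char 5 ('E'): step: R->5, L=6; E->plug->E->R->A->L->A->refl->B->L'->E->R'->G->plug->G
Char 6 ('A'): step: R->6, L=6; A->plug->A->R->B->L->C->refl->H->L'->G->R'->G->plug->G
Char 7 ('D'): step: R->7, L=6; D->plug->D->R->E->L->B->refl->A->L'->A->R'->H->plug->H
Final: ciphertext=BBGHGGH, RIGHT=7, LEFT=6

Answer: BBGHGGH 7 6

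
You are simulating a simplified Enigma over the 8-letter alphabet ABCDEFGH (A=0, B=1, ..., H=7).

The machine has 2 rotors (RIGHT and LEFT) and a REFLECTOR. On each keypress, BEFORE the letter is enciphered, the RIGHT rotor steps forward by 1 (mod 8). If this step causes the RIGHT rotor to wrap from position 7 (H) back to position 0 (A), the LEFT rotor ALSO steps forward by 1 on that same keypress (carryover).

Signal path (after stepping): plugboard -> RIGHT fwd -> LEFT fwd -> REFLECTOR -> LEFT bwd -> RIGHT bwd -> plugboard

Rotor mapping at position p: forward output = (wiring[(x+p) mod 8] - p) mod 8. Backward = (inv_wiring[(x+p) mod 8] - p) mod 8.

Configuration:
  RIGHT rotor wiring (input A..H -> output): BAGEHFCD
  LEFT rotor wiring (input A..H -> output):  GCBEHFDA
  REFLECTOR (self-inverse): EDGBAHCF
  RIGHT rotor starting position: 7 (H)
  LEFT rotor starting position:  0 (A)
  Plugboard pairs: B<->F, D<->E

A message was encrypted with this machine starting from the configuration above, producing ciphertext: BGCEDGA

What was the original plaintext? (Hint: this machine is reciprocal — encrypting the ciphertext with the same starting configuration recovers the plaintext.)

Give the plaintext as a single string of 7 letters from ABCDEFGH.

Char 1 ('B'): step: R->0, L->1 (L advanced); B->plug->F->R->F->L->C->refl->G->L'->D->R'->H->plug->H
Char 2 ('G'): step: R->1, L=1; G->plug->G->R->C->L->D->refl->B->L'->A->R'->H->plug->H
Char 3 ('C'): step: R->2, L=1; C->plug->C->R->F->L->C->refl->G->L'->D->R'->D->plug->E
Char 4 ('E'): step: R->3, L=1; E->plug->D->R->H->L->F->refl->H->L'->G->R'->F->plug->B
Char 5 ('D'): step: R->4, L=1; D->plug->E->R->F->L->C->refl->G->L'->D->R'->A->plug->A
Char 6 ('G'): step: R->5, L=1; G->plug->G->R->H->L->F->refl->H->L'->G->R'->C->plug->C
Char 7 ('A'): step: R->6, L=1; A->plug->A->R->E->L->E->refl->A->L'->B->R'->G->plug->G

Answer: HHEBACG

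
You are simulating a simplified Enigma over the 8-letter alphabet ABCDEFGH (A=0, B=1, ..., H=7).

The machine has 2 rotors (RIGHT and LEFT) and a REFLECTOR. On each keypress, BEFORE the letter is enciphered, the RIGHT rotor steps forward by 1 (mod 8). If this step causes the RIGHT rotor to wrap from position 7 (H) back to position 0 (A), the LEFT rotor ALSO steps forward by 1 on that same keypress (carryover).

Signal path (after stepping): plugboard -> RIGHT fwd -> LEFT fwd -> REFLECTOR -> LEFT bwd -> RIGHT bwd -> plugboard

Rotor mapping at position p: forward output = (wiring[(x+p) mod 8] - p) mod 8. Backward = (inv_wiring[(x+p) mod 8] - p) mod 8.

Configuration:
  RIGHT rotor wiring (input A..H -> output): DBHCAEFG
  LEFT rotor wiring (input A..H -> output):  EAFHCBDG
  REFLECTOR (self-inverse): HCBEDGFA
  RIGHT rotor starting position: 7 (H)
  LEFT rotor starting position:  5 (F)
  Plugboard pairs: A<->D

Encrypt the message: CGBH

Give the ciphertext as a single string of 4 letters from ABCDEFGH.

Answer: HEAC

Derivation:
Char 1 ('C'): step: R->0, L->6 (L advanced); C->plug->C->R->H->L->D->refl->E->L'->G->R'->H->plug->H
Char 2 ('G'): step: R->1, L=6; G->plug->G->R->F->L->B->refl->C->L'->D->R'->E->plug->E
Char 3 ('B'): step: R->2, L=6; B->plug->B->R->A->L->F->refl->G->L'->C->R'->D->plug->A
Char 4 ('H'): step: R->3, L=6; H->plug->H->R->E->L->H->refl->A->L'->B->R'->C->plug->C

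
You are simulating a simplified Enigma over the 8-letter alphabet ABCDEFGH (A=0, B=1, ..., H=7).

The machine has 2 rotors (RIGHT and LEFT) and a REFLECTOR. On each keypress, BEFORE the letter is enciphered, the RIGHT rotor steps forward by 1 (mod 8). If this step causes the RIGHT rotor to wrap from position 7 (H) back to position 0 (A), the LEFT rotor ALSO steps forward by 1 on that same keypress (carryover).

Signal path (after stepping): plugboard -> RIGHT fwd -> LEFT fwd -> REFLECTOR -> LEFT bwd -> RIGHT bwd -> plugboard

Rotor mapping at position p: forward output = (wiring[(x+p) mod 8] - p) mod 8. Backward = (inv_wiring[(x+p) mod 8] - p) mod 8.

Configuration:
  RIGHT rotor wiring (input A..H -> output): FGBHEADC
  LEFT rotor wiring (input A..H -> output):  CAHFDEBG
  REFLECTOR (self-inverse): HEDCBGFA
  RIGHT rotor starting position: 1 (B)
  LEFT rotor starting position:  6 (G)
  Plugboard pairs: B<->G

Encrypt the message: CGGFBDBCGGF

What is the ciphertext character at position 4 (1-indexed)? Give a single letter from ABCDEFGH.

Char 1 ('C'): step: R->2, L=6; C->plug->C->R->C->L->E->refl->B->L'->E->R'->H->plug->H
Char 2 ('G'): step: R->3, L=6; G->plug->B->R->B->L->A->refl->H->L'->F->R'->C->plug->C
Char 3 ('G'): step: R->4, L=6; G->plug->B->R->E->L->B->refl->E->L'->C->R'->F->plug->F
Char 4 ('F'): step: R->5, L=6; F->plug->F->R->E->L->B->refl->E->L'->C->R'->G->plug->B

B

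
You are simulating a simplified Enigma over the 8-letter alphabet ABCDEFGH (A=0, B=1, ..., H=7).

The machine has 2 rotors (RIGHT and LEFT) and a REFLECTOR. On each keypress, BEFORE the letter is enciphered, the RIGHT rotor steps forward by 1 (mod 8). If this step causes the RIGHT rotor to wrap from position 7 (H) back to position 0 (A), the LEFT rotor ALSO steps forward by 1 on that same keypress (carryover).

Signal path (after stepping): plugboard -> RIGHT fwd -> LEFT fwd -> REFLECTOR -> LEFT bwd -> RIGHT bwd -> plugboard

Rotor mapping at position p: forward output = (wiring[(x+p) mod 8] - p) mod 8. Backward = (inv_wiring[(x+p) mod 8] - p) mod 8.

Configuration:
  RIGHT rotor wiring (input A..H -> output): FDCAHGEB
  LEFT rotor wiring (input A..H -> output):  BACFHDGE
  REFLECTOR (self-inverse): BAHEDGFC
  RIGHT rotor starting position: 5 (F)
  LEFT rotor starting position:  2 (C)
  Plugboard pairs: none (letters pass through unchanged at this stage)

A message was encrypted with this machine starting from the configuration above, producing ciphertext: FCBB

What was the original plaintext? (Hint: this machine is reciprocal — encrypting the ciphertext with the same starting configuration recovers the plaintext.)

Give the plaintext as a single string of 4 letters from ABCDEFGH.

Char 1 ('F'): step: R->6, L=2; F->plug->F->R->C->L->F->refl->G->L'->H->R'->C->plug->C
Char 2 ('C'): step: R->7, L=2; C->plug->C->R->E->L->E->refl->D->L'->B->R'->E->plug->E
Char 3 ('B'): step: R->0, L->3 (L advanced); B->plug->B->R->D->L->D->refl->E->L'->B->R'->H->plug->H
Char 4 ('B'): step: R->1, L=3; B->plug->B->R->B->L->E->refl->D->L'->D->R'->F->plug->F

Answer: CEHF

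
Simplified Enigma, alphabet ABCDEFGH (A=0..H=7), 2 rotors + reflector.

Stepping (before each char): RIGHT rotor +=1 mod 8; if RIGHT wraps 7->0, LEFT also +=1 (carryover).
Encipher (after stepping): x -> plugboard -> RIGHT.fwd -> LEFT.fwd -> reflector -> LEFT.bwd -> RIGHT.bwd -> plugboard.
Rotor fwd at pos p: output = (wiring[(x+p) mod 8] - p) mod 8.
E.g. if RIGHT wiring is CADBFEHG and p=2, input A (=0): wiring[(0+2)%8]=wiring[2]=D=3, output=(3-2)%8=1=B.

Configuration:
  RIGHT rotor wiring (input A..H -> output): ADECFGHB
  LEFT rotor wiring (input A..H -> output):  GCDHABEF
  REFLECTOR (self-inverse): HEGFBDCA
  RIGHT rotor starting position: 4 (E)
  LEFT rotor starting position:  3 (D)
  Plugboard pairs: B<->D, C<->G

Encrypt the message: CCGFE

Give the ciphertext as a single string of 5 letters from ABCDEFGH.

Char 1 ('C'): step: R->5, L=3; C->plug->G->R->F->L->D->refl->F->L'->B->R'->A->plug->A
Char 2 ('C'): step: R->6, L=3; C->plug->G->R->H->L->A->refl->H->L'->G->R'->E->plug->E
Char 3 ('G'): step: R->7, L=3; G->plug->C->R->E->L->C->refl->G->L'->C->R'->A->plug->A
Char 4 ('F'): step: R->0, L->4 (L advanced); F->plug->F->R->G->L->H->refl->A->L'->C->R'->D->plug->B
Char 5 ('E'): step: R->1, L=4; E->plug->E->R->F->L->G->refl->C->L'->E->R'->D->plug->B

Answer: AEABB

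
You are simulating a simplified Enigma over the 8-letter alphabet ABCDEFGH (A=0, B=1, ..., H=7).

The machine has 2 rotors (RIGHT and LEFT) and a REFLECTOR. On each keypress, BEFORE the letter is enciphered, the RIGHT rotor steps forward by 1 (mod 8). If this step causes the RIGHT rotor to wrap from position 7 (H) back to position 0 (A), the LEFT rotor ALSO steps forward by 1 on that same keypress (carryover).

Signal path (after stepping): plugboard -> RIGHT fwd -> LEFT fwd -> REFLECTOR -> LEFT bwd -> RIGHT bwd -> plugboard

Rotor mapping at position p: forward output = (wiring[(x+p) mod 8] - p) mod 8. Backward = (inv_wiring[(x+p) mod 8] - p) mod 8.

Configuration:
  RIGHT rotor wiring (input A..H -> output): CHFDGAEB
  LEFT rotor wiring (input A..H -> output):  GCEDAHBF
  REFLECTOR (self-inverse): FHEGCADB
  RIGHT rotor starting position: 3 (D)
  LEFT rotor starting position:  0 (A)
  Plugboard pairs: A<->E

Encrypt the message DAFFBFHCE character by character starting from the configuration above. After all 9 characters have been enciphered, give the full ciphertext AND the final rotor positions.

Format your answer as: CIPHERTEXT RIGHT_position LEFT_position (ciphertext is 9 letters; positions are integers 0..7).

Char 1 ('D'): step: R->4, L=0; D->plug->D->R->F->L->H->refl->B->L'->G->R'->E->plug->A
Char 2 ('A'): step: R->5, L=0; A->plug->E->R->C->L->E->refl->C->L'->B->R'->H->plug->H
Char 3 ('F'): step: R->6, L=0; F->plug->F->R->F->L->H->refl->B->L'->G->R'->A->plug->E
Char 4 ('F'): step: R->7, L=0; F->plug->F->R->H->L->F->refl->A->L'->E->R'->E->plug->A
Char 5 ('B'): step: R->0, L->1 (L advanced); B->plug->B->R->H->L->F->refl->A->L'->F->R'->C->plug->C
Char 6 ('F'): step: R->1, L=1; F->plug->F->R->D->L->H->refl->B->L'->A->R'->G->plug->G
Char 7 ('H'): step: R->2, L=1; H->plug->H->R->F->L->A->refl->F->L'->H->R'->F->plug->F
Char 8 ('C'): step: R->3, L=1; C->plug->C->R->F->L->A->refl->F->L'->H->R'->F->plug->F
Char 9 ('E'): step: R->4, L=1; E->plug->A->R->C->L->C->refl->E->L'->G->R'->E->plug->A
Final: ciphertext=AHEACGFFA, RIGHT=4, LEFT=1

Answer: AHEACGFFA 4 1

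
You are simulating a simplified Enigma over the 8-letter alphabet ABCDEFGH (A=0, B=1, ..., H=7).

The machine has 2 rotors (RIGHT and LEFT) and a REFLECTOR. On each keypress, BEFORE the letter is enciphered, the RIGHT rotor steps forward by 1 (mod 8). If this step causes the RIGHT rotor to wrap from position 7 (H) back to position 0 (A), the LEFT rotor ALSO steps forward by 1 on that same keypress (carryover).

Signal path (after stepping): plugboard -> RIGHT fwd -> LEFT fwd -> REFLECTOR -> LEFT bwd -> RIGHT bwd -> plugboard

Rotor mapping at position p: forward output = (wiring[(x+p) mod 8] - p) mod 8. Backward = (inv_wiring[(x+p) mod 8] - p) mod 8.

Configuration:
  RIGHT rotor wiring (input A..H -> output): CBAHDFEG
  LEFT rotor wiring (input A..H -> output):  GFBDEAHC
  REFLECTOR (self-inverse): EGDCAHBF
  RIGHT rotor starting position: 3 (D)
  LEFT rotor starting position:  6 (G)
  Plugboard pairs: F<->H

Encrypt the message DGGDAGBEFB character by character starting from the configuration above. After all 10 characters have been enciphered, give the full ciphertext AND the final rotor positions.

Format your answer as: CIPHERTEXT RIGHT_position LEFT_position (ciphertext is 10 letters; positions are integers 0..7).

Char 1 ('D'): step: R->4, L=6; D->plug->D->R->C->L->A->refl->E->L'->B->R'->B->plug->B
Char 2 ('G'): step: R->5, L=6; G->plug->G->R->C->L->A->refl->E->L'->B->R'->C->plug->C
Char 3 ('G'): step: R->6, L=6; G->plug->G->R->F->L->F->refl->H->L'->D->R'->D->plug->D
Char 4 ('D'): step: R->7, L=6; D->plug->D->R->B->L->E->refl->A->L'->C->R'->C->plug->C
Char 5 ('A'): step: R->0, L->7 (L advanced); A->plug->A->R->C->L->G->refl->B->L'->G->R'->H->plug->F
Char 6 ('G'): step: R->1, L=7; G->plug->G->R->F->L->F->refl->H->L'->B->R'->H->plug->F
Char 7 ('B'): step: R->2, L=7; B->plug->B->R->F->L->F->refl->H->L'->B->R'->C->plug->C
Char 8 ('E'): step: R->3, L=7; E->plug->E->R->D->L->C->refl->D->L'->A->R'->B->plug->B
Char 9 ('F'): step: R->4, L=7; F->plug->H->R->D->L->C->refl->D->L'->A->R'->C->plug->C
Char 10 ('B'): step: R->5, L=7; B->plug->B->R->H->L->A->refl->E->L'->E->R'->E->plug->E
Final: ciphertext=BCDCFFCBCE, RIGHT=5, LEFT=7

Answer: BCDCFFCBCE 5 7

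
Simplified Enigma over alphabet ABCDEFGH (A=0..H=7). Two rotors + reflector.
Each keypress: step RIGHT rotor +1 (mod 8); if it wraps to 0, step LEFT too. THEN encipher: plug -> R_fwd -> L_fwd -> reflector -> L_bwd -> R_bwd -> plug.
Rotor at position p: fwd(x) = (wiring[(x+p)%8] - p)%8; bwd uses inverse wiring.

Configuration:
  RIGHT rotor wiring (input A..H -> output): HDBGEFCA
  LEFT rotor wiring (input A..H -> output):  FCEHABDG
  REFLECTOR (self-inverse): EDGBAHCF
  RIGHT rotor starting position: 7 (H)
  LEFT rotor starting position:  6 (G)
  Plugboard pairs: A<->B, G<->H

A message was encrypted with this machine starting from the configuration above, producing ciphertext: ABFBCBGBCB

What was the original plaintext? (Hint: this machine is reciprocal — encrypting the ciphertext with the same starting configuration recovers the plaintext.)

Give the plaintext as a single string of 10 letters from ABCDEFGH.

Char 1 ('A'): step: R->0, L->7 (L advanced); A->plug->B->R->D->L->F->refl->H->L'->A->R'->H->plug->G
Char 2 ('B'): step: R->1, L=7; B->plug->A->R->C->L->D->refl->B->L'->F->R'->C->plug->C
Char 3 ('F'): step: R->2, L=7; F->plug->F->R->G->L->C->refl->G->L'->B->R'->H->plug->G
Char 4 ('B'): step: R->3, L=7; B->plug->A->R->D->L->F->refl->H->L'->A->R'->G->plug->H
Char 5 ('C'): step: R->4, L=7; C->plug->C->R->G->L->C->refl->G->L'->B->R'->B->plug->A
Char 6 ('B'): step: R->5, L=7; B->plug->A->R->A->L->H->refl->F->L'->D->R'->C->plug->C
Char 7 ('G'): step: R->6, L=7; G->plug->H->R->H->L->E->refl->A->L'->E->R'->A->plug->B
Char 8 ('B'): step: R->7, L=7; B->plug->A->R->B->L->G->refl->C->L'->G->R'->G->plug->H
Char 9 ('C'): step: R->0, L->0 (L advanced); C->plug->C->R->B->L->C->refl->G->L'->H->R'->A->plug->B
Char 10 ('B'): step: R->1, L=0; B->plug->A->R->C->L->E->refl->A->L'->E->R'->E->plug->E

Answer: GCGHACBHBE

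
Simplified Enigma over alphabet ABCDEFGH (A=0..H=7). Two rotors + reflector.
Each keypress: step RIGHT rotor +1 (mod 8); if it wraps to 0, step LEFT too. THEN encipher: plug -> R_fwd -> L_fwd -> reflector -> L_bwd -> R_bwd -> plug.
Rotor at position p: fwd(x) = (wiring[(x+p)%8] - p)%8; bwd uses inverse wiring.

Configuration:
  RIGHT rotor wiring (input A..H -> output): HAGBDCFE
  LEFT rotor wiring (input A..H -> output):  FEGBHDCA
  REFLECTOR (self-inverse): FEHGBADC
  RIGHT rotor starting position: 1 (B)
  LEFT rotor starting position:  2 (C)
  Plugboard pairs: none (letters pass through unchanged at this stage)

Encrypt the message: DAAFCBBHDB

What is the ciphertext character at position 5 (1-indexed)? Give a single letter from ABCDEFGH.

Char 1 ('D'): step: R->2, L=2; D->plug->D->R->A->L->E->refl->B->L'->D->R'->E->plug->E
Char 2 ('A'): step: R->3, L=2; A->plug->A->R->G->L->D->refl->G->L'->F->R'->G->plug->G
Char 3 ('A'): step: R->4, L=2; A->plug->A->R->H->L->C->refl->H->L'->B->R'->C->plug->C
Char 4 ('F'): step: R->5, L=2; F->plug->F->R->B->L->H->refl->C->L'->H->R'->C->plug->C
Char 5 ('C'): step: R->6, L=2; C->plug->C->R->B->L->H->refl->C->L'->H->R'->A->plug->A

A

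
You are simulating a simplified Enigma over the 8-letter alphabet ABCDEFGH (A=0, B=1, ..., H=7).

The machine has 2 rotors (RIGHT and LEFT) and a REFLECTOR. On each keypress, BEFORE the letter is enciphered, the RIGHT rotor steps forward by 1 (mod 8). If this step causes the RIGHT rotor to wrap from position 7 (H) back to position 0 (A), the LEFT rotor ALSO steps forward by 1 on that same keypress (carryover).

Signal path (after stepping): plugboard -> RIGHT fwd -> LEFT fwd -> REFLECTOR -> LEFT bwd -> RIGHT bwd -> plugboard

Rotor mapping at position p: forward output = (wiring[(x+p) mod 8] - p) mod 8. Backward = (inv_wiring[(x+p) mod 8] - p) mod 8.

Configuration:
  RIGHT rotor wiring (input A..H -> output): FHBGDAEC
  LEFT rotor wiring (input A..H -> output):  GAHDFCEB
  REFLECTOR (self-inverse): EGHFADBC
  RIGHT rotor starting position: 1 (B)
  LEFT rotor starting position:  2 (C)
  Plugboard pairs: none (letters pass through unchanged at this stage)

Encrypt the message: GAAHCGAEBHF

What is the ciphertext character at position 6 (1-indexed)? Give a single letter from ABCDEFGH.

Char 1 ('G'): step: R->2, L=2; G->plug->G->R->D->L->A->refl->E->L'->G->R'->D->plug->D
Char 2 ('A'): step: R->3, L=2; A->plug->A->R->D->L->A->refl->E->L'->G->R'->H->plug->H
Char 3 ('A'): step: R->4, L=2; A->plug->A->R->H->L->G->refl->B->L'->B->R'->E->plug->E
Char 4 ('H'): step: R->5, L=2; H->plug->H->R->G->L->E->refl->A->L'->D->R'->A->plug->A
Char 5 ('C'): step: R->6, L=2; C->plug->C->R->H->L->G->refl->B->L'->B->R'->D->plug->D
Char 6 ('G'): step: R->7, L=2; G->plug->G->R->B->L->B->refl->G->L'->H->R'->E->plug->E

E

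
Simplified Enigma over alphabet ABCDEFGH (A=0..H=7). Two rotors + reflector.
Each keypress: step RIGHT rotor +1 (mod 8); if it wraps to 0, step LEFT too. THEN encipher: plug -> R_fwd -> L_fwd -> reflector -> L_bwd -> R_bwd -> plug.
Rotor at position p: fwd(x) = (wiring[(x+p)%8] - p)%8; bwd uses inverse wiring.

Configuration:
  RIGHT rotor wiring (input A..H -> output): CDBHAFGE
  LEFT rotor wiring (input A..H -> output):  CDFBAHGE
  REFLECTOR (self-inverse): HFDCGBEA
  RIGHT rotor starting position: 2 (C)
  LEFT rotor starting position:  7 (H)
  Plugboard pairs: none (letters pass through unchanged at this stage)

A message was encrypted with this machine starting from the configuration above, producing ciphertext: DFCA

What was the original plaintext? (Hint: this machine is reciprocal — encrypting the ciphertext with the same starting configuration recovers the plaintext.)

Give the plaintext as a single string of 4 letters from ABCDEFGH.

Answer: CEED

Derivation:
Char 1 ('D'): step: R->3, L=7; D->plug->D->R->D->L->G->refl->E->L'->C->R'->C->plug->C
Char 2 ('F'): step: R->4, L=7; F->plug->F->R->H->L->H->refl->A->L'->G->R'->E->plug->E
Char 3 ('C'): step: R->5, L=7; C->plug->C->R->H->L->H->refl->A->L'->G->R'->E->plug->E
Char 4 ('A'): step: R->6, L=7; A->plug->A->R->A->L->F->refl->B->L'->F->R'->D->plug->D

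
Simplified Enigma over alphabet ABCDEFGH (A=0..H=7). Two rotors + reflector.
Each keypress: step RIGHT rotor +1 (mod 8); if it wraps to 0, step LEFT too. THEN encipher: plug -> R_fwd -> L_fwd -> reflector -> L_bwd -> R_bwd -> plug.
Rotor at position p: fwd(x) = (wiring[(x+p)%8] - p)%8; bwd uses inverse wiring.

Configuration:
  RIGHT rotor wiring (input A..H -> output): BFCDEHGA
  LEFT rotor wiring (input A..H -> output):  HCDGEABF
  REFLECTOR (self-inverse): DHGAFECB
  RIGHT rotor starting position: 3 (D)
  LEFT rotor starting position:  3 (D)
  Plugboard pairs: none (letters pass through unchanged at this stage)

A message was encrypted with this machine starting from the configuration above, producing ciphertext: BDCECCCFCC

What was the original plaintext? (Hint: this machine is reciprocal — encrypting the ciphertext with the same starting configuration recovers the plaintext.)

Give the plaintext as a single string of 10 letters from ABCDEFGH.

Answer: DCEDABBDFG

Derivation:
Char 1 ('B'): step: R->4, L=3; B->plug->B->R->D->L->G->refl->C->L'->E->R'->D->plug->D
Char 2 ('D'): step: R->5, L=3; D->plug->D->R->E->L->C->refl->G->L'->D->R'->C->plug->C
Char 3 ('C'): step: R->6, L=3; C->plug->C->R->D->L->G->refl->C->L'->E->R'->E->plug->E
Char 4 ('E'): step: R->7, L=3; E->plug->E->R->E->L->C->refl->G->L'->D->R'->D->plug->D
Char 5 ('C'): step: R->0, L->4 (L advanced); C->plug->C->R->C->L->F->refl->E->L'->B->R'->A->plug->A
Char 6 ('C'): step: R->1, L=4; C->plug->C->R->C->L->F->refl->E->L'->B->R'->B->plug->B
Char 7 ('C'): step: R->2, L=4; C->plug->C->R->C->L->F->refl->E->L'->B->R'->B->plug->B
Char 8 ('F'): step: R->3, L=4; F->plug->F->R->G->L->H->refl->B->L'->D->R'->D->plug->D
Char 9 ('C'): step: R->4, L=4; C->plug->C->R->C->L->F->refl->E->L'->B->R'->F->plug->F
Char 10 ('C'): step: R->5, L=4; C->plug->C->R->D->L->B->refl->H->L'->G->R'->G->plug->G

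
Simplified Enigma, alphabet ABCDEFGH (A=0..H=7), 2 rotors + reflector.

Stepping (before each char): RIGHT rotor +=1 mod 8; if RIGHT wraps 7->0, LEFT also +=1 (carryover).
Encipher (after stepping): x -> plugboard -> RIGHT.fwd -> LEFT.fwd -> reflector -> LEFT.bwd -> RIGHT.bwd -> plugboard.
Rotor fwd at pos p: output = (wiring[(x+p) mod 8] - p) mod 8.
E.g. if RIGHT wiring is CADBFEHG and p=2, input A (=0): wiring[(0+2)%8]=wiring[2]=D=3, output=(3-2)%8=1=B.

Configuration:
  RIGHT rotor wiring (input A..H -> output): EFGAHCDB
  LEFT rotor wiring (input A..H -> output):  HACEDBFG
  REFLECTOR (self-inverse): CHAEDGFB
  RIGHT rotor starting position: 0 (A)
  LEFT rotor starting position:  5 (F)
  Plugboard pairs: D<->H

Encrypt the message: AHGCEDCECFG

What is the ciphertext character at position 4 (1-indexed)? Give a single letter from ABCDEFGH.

Char 1 ('A'): step: R->1, L=5; A->plug->A->R->E->L->D->refl->E->L'->A->R'->G->plug->G
Char 2 ('H'): step: R->2, L=5; H->plug->D->R->A->L->E->refl->D->L'->E->R'->A->plug->A
Char 3 ('G'): step: R->3, L=5; G->plug->G->R->C->L->B->refl->H->L'->G->R'->E->plug->E
Char 4 ('C'): step: R->4, L=5; C->plug->C->R->H->L->G->refl->F->L'->F->R'->D->plug->H

H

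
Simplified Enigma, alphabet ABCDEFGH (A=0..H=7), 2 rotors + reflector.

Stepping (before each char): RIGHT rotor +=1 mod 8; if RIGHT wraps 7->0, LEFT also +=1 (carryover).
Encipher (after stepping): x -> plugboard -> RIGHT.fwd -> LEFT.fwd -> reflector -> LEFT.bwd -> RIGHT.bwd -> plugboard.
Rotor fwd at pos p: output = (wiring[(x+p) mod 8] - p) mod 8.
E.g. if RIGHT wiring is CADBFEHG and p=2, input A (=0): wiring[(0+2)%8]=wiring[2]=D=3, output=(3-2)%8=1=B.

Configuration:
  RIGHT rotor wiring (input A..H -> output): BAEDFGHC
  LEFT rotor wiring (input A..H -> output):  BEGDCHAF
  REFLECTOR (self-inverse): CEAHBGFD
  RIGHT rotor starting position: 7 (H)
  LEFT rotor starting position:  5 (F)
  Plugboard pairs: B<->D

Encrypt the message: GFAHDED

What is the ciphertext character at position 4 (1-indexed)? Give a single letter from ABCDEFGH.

Char 1 ('G'): step: R->0, L->6 (L advanced); G->plug->G->R->H->L->B->refl->E->L'->G->R'->F->plug->F
Char 2 ('F'): step: R->1, L=6; F->plug->F->R->G->L->E->refl->B->L'->H->R'->A->plug->A
Char 3 ('A'): step: R->2, L=6; A->plug->A->R->C->L->D->refl->H->L'->B->R'->B->plug->D
Char 4 ('H'): step: R->3, L=6; H->plug->H->R->B->L->H->refl->D->L'->C->R'->B->plug->D

D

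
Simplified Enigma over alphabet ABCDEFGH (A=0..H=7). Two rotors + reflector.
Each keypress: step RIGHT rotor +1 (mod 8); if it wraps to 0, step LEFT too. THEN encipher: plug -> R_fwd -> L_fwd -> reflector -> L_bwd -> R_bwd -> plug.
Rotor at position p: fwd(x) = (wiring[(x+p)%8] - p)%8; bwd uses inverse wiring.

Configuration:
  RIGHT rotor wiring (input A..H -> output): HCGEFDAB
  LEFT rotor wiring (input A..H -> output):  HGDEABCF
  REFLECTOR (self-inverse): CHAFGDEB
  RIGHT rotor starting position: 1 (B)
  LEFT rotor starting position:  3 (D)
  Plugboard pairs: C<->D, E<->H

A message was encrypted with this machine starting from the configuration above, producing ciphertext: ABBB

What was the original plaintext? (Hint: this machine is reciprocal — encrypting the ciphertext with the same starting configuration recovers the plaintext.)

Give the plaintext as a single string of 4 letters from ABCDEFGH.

Char 1 ('A'): step: R->2, L=3; A->plug->A->R->E->L->C->refl->A->L'->H->R'->F->plug->F
Char 2 ('B'): step: R->3, L=3; B->plug->B->R->C->L->G->refl->E->L'->F->R'->D->plug->C
Char 3 ('B'): step: R->4, L=3; B->plug->B->R->H->L->A->refl->C->L'->E->R'->C->plug->D
Char 4 ('B'): step: R->5, L=3; B->plug->B->R->D->L->H->refl->B->L'->A->R'->H->plug->E

Answer: FCDE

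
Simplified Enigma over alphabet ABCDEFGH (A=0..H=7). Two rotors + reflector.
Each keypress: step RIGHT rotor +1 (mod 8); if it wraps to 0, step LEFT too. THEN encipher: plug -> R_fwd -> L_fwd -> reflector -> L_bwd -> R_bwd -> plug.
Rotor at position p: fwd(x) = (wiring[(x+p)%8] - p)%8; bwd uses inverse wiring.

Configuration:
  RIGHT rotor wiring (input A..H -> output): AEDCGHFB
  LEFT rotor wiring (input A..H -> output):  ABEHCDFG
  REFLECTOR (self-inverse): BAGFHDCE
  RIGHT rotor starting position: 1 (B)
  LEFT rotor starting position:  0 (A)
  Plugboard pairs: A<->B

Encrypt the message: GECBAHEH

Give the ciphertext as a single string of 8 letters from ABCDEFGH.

Answer: DFFDCCHD

Derivation:
Char 1 ('G'): step: R->2, L=0; G->plug->G->R->G->L->F->refl->D->L'->F->R'->D->plug->D
Char 2 ('E'): step: R->3, L=0; E->plug->E->R->G->L->F->refl->D->L'->F->R'->F->plug->F
Char 3 ('C'): step: R->4, L=0; C->plug->C->R->B->L->B->refl->A->L'->A->R'->F->plug->F
Char 4 ('B'): step: R->5, L=0; B->plug->A->R->C->L->E->refl->H->L'->D->R'->D->plug->D
Char 5 ('A'): step: R->6, L=0; A->plug->B->R->D->L->H->refl->E->L'->C->R'->C->plug->C
Char 6 ('H'): step: R->7, L=0; H->plug->H->R->G->L->F->refl->D->L'->F->R'->C->plug->C
Char 7 ('E'): step: R->0, L->1 (L advanced); E->plug->E->R->G->L->F->refl->D->L'->B->R'->H->plug->H
Char 8 ('H'): step: R->1, L=1; H->plug->H->R->H->L->H->refl->E->L'->F->R'->D->plug->D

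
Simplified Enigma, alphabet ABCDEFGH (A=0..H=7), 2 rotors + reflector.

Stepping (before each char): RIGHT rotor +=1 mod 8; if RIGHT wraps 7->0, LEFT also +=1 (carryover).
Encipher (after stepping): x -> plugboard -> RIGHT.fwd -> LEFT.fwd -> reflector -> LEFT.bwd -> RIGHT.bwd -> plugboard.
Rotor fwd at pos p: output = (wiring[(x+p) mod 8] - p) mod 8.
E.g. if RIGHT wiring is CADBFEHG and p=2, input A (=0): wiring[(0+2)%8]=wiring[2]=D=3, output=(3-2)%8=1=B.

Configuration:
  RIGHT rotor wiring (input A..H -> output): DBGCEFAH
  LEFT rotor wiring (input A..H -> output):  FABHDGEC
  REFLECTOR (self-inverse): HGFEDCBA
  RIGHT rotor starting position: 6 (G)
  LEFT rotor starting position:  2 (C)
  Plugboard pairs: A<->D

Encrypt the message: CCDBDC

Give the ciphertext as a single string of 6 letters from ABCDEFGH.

Char 1 ('C'): step: R->7, L=2; C->plug->C->R->C->L->B->refl->G->L'->H->R'->D->plug->A
Char 2 ('C'): step: R->0, L->3 (L advanced); C->plug->C->R->G->L->F->refl->C->L'->F->R'->F->plug->F
Char 3 ('D'): step: R->1, L=3; D->plug->A->R->A->L->E->refl->D->L'->C->R'->H->plug->H
Char 4 ('B'): step: R->2, L=3; B->plug->B->R->A->L->E->refl->D->L'->C->R'->C->plug->C
Char 5 ('D'): step: R->3, L=3; D->plug->A->R->H->L->G->refl->B->L'->D->R'->H->plug->H
Char 6 ('C'): step: R->4, L=3; C->plug->C->R->E->L->H->refl->A->L'->B->R'->B->plug->B

Answer: AFHCHB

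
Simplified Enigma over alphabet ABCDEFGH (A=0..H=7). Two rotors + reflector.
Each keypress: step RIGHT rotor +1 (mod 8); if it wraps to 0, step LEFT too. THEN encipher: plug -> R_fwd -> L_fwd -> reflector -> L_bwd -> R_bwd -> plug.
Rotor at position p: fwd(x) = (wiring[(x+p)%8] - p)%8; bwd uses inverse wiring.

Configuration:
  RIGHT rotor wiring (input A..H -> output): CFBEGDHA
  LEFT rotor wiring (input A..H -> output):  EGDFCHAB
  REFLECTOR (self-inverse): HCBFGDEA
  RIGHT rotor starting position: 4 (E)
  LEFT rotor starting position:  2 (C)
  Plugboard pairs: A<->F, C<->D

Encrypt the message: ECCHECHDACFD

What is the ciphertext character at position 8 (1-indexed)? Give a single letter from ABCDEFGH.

Char 1 ('E'): step: R->5, L=2; E->plug->E->R->A->L->B->refl->C->L'->G->R'->A->plug->F
Char 2 ('C'): step: R->6, L=2; C->plug->D->R->H->L->E->refl->G->L'->E->R'->C->plug->D
Char 3 ('C'): step: R->7, L=2; C->plug->D->R->C->L->A->refl->H->L'->F->R'->E->plug->E
Char 4 ('H'): step: R->0, L->3 (L advanced); H->plug->H->R->A->L->C->refl->B->L'->F->R'->B->plug->B
Char 5 ('E'): step: R->1, L=3; E->plug->E->R->C->L->E->refl->G->L'->E->R'->A->plug->F
Char 6 ('C'): step: R->2, L=3; C->plug->D->R->B->L->H->refl->A->L'->H->R'->A->plug->F
Char 7 ('H'): step: R->3, L=3; H->plug->H->R->G->L->D->refl->F->L'->D->R'->B->plug->B
Char 8 ('D'): step: R->4, L=3; D->plug->C->R->D->L->F->refl->D->L'->G->R'->E->plug->E

E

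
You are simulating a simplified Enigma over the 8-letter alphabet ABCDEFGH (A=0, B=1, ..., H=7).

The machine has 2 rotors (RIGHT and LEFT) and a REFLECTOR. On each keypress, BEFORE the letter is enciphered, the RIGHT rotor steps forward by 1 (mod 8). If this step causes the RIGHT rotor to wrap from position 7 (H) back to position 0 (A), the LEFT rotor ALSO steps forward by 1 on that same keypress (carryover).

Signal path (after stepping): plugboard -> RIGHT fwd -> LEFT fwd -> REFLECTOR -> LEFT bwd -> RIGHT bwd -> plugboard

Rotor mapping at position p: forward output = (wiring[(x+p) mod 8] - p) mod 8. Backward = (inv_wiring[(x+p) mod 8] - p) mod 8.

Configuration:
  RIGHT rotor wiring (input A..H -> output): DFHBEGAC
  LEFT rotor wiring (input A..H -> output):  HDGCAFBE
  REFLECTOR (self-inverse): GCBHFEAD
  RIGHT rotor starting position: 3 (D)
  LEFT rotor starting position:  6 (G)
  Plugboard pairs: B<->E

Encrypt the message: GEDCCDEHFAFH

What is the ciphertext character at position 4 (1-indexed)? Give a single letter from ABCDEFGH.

Char 1 ('G'): step: R->4, L=6; G->plug->G->R->D->L->F->refl->E->L'->F->R'->H->plug->H
Char 2 ('E'): step: R->5, L=6; E->plug->B->R->D->L->F->refl->E->L'->F->R'->C->plug->C
Char 3 ('D'): step: R->6, L=6; D->plug->D->R->H->L->H->refl->D->L'->A->R'->H->plug->H
Char 4 ('C'): step: R->7, L=6; C->plug->C->R->G->L->C->refl->B->L'->C->R'->E->plug->B

B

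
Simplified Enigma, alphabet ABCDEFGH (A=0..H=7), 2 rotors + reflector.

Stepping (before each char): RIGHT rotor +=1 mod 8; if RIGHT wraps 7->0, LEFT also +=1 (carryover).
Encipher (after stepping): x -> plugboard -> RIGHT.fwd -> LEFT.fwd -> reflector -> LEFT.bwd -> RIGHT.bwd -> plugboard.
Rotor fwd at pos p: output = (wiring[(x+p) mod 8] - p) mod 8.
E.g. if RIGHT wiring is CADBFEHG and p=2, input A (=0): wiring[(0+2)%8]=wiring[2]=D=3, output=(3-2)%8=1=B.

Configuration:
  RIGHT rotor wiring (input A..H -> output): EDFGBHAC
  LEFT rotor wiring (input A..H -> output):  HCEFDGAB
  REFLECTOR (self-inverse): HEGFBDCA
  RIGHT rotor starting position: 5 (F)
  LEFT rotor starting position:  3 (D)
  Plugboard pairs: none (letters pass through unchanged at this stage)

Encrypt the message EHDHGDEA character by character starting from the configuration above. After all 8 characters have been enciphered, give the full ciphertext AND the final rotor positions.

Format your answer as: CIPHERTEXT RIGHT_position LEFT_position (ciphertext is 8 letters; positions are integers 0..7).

Answer: DDGBCFDD 5 4

Derivation:
Char 1 ('E'): step: R->6, L=3; E->plug->E->R->H->L->B->refl->E->L'->F->R'->D->plug->D
Char 2 ('H'): step: R->7, L=3; H->plug->H->R->B->L->A->refl->H->L'->G->R'->D->plug->D
Char 3 ('D'): step: R->0, L->4 (L advanced); D->plug->D->R->G->L->A->refl->H->L'->A->R'->G->plug->G
Char 4 ('H'): step: R->1, L=4; H->plug->H->R->D->L->F->refl->D->L'->E->R'->B->plug->B
Char 5 ('G'): step: R->2, L=4; G->plug->G->R->C->L->E->refl->B->L'->H->R'->C->plug->C
Char 6 ('D'): step: R->3, L=4; D->plug->D->R->F->L->G->refl->C->L'->B->R'->F->plug->F
Char 7 ('E'): step: R->4, L=4; E->plug->E->R->A->L->H->refl->A->L'->G->R'->D->plug->D
Char 8 ('A'): step: R->5, L=4; A->plug->A->R->C->L->E->refl->B->L'->H->R'->D->plug->D
Final: ciphertext=DDGBCFDD, RIGHT=5, LEFT=4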